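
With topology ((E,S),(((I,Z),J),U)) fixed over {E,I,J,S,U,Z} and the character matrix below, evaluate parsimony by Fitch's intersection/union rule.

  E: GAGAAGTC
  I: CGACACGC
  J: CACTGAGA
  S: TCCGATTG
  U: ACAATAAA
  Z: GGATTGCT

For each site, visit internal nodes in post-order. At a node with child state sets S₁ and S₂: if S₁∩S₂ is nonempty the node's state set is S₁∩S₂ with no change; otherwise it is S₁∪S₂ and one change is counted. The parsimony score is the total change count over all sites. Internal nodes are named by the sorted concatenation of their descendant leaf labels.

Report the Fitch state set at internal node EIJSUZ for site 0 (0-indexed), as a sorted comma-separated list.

A,C,G,T

ES@0: {G} ∪ {T} = {G,T} (union, +1)
IZ@0: {C} ∪ {G} = {C,G} (union, +1)
IJZ@0: {C,G} ∩ {C} = {C} (intersection, +0)
IJUZ@0: {C} ∪ {A} = {A,C} (union, +1)
EIJSUZ@0: {G,T} ∪ {A,C} = {A,C,G,T} (union, +1)
ES@1: {A} ∪ {C} = {A,C} (union, +1)
IZ@1: {G} ∩ {G} = {G} (intersection, +0)
IJZ@1: {G} ∪ {A} = {A,G} (union, +1)
IJUZ@1: {A,G} ∪ {C} = {A,C,G} (union, +1)
EIJSUZ@1: {A,C} ∩ {A,C,G} = {A,C} (intersection, +0)
ES@2: {G} ∪ {C} = {C,G} (union, +1)
IZ@2: {A} ∩ {A} = {A} (intersection, +0)
IJZ@2: {A} ∪ {C} = {A,C} (union, +1)
IJUZ@2: {A,C} ∩ {A} = {A} (intersection, +0)
EIJSUZ@2: {C,G} ∪ {A} = {A,C,G} (union, +1)
ES@3: {A} ∪ {G} = {A,G} (union, +1)
IZ@3: {C} ∪ {T} = {C,T} (union, +1)
IJZ@3: {C,T} ∩ {T} = {T} (intersection, +0)
IJUZ@3: {T} ∪ {A} = {A,T} (union, +1)
EIJSUZ@3: {A,G} ∩ {A,T} = {A} (intersection, +0)
ES@4: {A} ∩ {A} = {A} (intersection, +0)
IZ@4: {A} ∪ {T} = {A,T} (union, +1)
IJZ@4: {A,T} ∪ {G} = {A,G,T} (union, +1)
IJUZ@4: {A,G,T} ∩ {T} = {T} (intersection, +0)
EIJSUZ@4: {A} ∪ {T} = {A,T} (union, +1)
ES@5: {G} ∪ {T} = {G,T} (union, +1)
IZ@5: {C} ∪ {G} = {C,G} (union, +1)
IJZ@5: {C,G} ∪ {A} = {A,C,G} (union, +1)
IJUZ@5: {A,C,G} ∩ {A} = {A} (intersection, +0)
EIJSUZ@5: {G,T} ∪ {A} = {A,G,T} (union, +1)
ES@6: {T} ∩ {T} = {T} (intersection, +0)
IZ@6: {G} ∪ {C} = {C,G} (union, +1)
IJZ@6: {C,G} ∩ {G} = {G} (intersection, +0)
IJUZ@6: {G} ∪ {A} = {A,G} (union, +1)
EIJSUZ@6: {T} ∪ {A,G} = {A,G,T} (union, +1)
ES@7: {C} ∪ {G} = {C,G} (union, +1)
IZ@7: {C} ∪ {T} = {C,T} (union, +1)
IJZ@7: {C,T} ∪ {A} = {A,C,T} (union, +1)
IJUZ@7: {A,C,T} ∩ {A} = {A} (intersection, +0)
EIJSUZ@7: {C,G} ∪ {A} = {A,C,G} (union, +1)
per-site changes: [4, 3, 3, 3, 3, 4, 3, 4]; total = 27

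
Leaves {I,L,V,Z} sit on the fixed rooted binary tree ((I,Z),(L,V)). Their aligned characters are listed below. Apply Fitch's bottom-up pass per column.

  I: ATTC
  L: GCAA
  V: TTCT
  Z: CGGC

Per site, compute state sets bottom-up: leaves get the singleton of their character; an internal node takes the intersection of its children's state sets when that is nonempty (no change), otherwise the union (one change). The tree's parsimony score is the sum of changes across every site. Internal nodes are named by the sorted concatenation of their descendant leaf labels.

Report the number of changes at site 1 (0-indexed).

2

IZ@0: {A} ∪ {C} = {A,C} (union, +1)
LV@0: {G} ∪ {T} = {G,T} (union, +1)
ILVZ@0: {A,C} ∪ {G,T} = {A,C,G,T} (union, +1)
IZ@1: {T} ∪ {G} = {G,T} (union, +1)
LV@1: {C} ∪ {T} = {C,T} (union, +1)
ILVZ@1: {G,T} ∩ {C,T} = {T} (intersection, +0)
IZ@2: {T} ∪ {G} = {G,T} (union, +1)
LV@2: {A} ∪ {C} = {A,C} (union, +1)
ILVZ@2: {G,T} ∪ {A,C} = {A,C,G,T} (union, +1)
IZ@3: {C} ∩ {C} = {C} (intersection, +0)
LV@3: {A} ∪ {T} = {A,T} (union, +1)
ILVZ@3: {C} ∪ {A,T} = {A,C,T} (union, +1)
per-site changes: [3, 2, 3, 2]; total = 10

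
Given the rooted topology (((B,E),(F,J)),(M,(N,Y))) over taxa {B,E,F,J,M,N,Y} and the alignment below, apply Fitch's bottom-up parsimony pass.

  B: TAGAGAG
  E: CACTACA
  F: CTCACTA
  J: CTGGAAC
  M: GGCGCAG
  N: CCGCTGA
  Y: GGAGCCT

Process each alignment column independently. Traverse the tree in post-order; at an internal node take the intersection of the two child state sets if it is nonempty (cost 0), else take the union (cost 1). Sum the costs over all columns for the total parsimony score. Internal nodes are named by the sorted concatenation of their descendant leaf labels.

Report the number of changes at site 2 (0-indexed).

4

[col 0] BE: children B:{T}, E:{C} ∪→ {C,T}; cost 1
[col 0] FJ: children F:{C}, J:{C} ∩→ {C}; cost 0
[col 0] BEFJ: children BE:{C,T}, FJ:{C} ∩→ {C}; cost 0
[col 0] NY: children N:{C}, Y:{G} ∪→ {C,G}; cost 1
[col 0] MNY: children M:{G}, NY:{C,G} ∩→ {G}; cost 0
[col 0] BEFJMNY: children BEFJ:{C}, MNY:{G} ∪→ {C,G}; cost 1
[col 1] BE: children B:{A}, E:{A} ∩→ {A}; cost 0
[col 1] FJ: children F:{T}, J:{T} ∩→ {T}; cost 0
[col 1] BEFJ: children BE:{A}, FJ:{T} ∪→ {A,T}; cost 1
[col 1] NY: children N:{C}, Y:{G} ∪→ {C,G}; cost 1
[col 1] MNY: children M:{G}, NY:{C,G} ∩→ {G}; cost 0
[col 1] BEFJMNY: children BEFJ:{A,T}, MNY:{G} ∪→ {A,G,T}; cost 1
[col 2] BE: children B:{G}, E:{C} ∪→ {C,G}; cost 1
[col 2] FJ: children F:{C}, J:{G} ∪→ {C,G}; cost 1
[col 2] BEFJ: children BE:{C,G}, FJ:{C,G} ∩→ {C,G}; cost 0
[col 2] NY: children N:{G}, Y:{A} ∪→ {A,G}; cost 1
[col 2] MNY: children M:{C}, NY:{A,G} ∪→ {A,C,G}; cost 1
[col 2] BEFJMNY: children BEFJ:{C,G}, MNY:{A,C,G} ∩→ {C,G}; cost 0
[col 3] BE: children B:{A}, E:{T} ∪→ {A,T}; cost 1
[col 3] FJ: children F:{A}, J:{G} ∪→ {A,G}; cost 1
[col 3] BEFJ: children BE:{A,T}, FJ:{A,G} ∩→ {A}; cost 0
[col 3] NY: children N:{C}, Y:{G} ∪→ {C,G}; cost 1
[col 3] MNY: children M:{G}, NY:{C,G} ∩→ {G}; cost 0
[col 3] BEFJMNY: children BEFJ:{A}, MNY:{G} ∪→ {A,G}; cost 1
[col 4] BE: children B:{G}, E:{A} ∪→ {A,G}; cost 1
[col 4] FJ: children F:{C}, J:{A} ∪→ {A,C}; cost 1
[col 4] BEFJ: children BE:{A,G}, FJ:{A,C} ∩→ {A}; cost 0
[col 4] NY: children N:{T}, Y:{C} ∪→ {C,T}; cost 1
[col 4] MNY: children M:{C}, NY:{C,T} ∩→ {C}; cost 0
[col 4] BEFJMNY: children BEFJ:{A}, MNY:{C} ∪→ {A,C}; cost 1
[col 5] BE: children B:{A}, E:{C} ∪→ {A,C}; cost 1
[col 5] FJ: children F:{T}, J:{A} ∪→ {A,T}; cost 1
[col 5] BEFJ: children BE:{A,C}, FJ:{A,T} ∩→ {A}; cost 0
[col 5] NY: children N:{G}, Y:{C} ∪→ {C,G}; cost 1
[col 5] MNY: children M:{A}, NY:{C,G} ∪→ {A,C,G}; cost 1
[col 5] BEFJMNY: children BEFJ:{A}, MNY:{A,C,G} ∩→ {A}; cost 0
[col 6] BE: children B:{G}, E:{A} ∪→ {A,G}; cost 1
[col 6] FJ: children F:{A}, J:{C} ∪→ {A,C}; cost 1
[col 6] BEFJ: children BE:{A,G}, FJ:{A,C} ∩→ {A}; cost 0
[col 6] NY: children N:{A}, Y:{T} ∪→ {A,T}; cost 1
[col 6] MNY: children M:{G}, NY:{A,T} ∪→ {A,G,T}; cost 1
[col 6] BEFJMNY: children BEFJ:{A}, MNY:{A,G,T} ∩→ {A}; cost 0
per-site changes: [3, 3, 4, 4, 4, 4, 4]; total = 26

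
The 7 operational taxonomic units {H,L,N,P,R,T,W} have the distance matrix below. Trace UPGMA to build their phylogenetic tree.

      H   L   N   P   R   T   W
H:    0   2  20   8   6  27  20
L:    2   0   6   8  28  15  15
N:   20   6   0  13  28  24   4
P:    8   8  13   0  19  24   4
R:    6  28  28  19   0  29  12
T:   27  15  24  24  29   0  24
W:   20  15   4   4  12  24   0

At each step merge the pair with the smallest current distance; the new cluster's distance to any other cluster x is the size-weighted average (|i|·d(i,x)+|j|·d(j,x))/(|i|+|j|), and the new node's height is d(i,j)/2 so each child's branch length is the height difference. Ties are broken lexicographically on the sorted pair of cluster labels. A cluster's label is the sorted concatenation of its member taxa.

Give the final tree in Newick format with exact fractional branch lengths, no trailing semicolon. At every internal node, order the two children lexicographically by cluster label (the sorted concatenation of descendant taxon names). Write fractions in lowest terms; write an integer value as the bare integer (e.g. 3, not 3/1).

(((((H:1,L:1):3,P:4):5/2,(N:2,W:2):9/2):14/5,R:93/10):157/60,T:143/12)

iteration 1: select H,L (d=2); attach at lengths (1, 1); label the merged cluster HL
  updated: d(HL,N)=13, d(HL,P)=8, d(HL,R)=17, d(HL,T)=21, d(HL,W)=35/2
iteration 2: select N,W (d=4); attach at lengths (2, 2); label the merged cluster NW
  updated: d(HL,NW)=61/4, d(NW,P)=17/2, d(NW,R)=20, d(NW,T)=24
iteration 3: select HL,P (d=8); attach at lengths (3, 4); label the merged cluster HLP
  updated: d(HLP,NW)=13, d(HLP,R)=53/3, d(HLP,T)=22
iteration 4: select HLP,NW (d=13); attach at lengths (5/2, 9/2); label the merged cluster HLNPW
  updated: d(HLNPW,R)=93/5, d(HLNPW,T)=114/5
iteration 5: select HLNPW,R (d=93/5); attach at lengths (14/5, 93/10); label the merged cluster HLNPRW
  updated: d(HLNPRW,T)=143/6
iteration 6: select HLNPRW,T (d=143/6); attach at lengths (157/60, 143/12); label the merged cluster HLNPRTW
final tree: (((((H:1,L:1):3,P:4):5/2,(N:2,W:2):9/2):14/5,R:93/10):157/60,T:143/12)
total length: 1399/30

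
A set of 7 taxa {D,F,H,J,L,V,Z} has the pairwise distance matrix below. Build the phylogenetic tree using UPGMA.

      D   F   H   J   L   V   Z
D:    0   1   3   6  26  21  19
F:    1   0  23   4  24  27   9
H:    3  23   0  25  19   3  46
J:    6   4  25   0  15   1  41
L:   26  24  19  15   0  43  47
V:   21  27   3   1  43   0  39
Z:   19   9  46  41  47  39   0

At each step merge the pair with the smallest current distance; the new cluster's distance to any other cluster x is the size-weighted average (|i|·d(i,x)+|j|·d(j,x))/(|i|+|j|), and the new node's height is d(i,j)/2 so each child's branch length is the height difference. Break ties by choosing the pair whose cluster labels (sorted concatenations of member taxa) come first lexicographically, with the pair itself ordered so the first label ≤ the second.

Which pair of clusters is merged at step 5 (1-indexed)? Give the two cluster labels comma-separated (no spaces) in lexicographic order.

1. join D+F (d=1) ⇒ DF; edges |D|=1/2, |F|=1/2
  updated: d(DF,H)=13, d(DF,J)=5, d(DF,L)=25, d(DF,V)=24, d(DF,Z)=14
2. join J+V (d=1) ⇒ JV; edges |J|=1/2, |V|=1/2
  updated: d(DF,JV)=29/2, d(H,JV)=14, d(JV,L)=29, d(JV,Z)=40
3. join DF+H (d=13) ⇒ DFH; edges |DF|=6, |H|=13/2
  updated: d(DFH,JV)=43/3, d(DFH,L)=23, d(DFH,Z)=74/3
4. join DFH+JV (d=43/3) ⇒ DFHJV; edges |DFH|=2/3, |JV|=20/3
  updated: d(DFHJV,L)=127/5, d(DFHJV,Z)=154/5
5. join DFHJV+L (d=127/5) ⇒ DFHJLV; edges |DFHJV|=83/15, |L|=127/10
  updated: d(DFHJLV,Z)=67/2
6. join DFHJLV+Z (d=67/2) ⇒ DFHJLVZ; edges |DFHJLV|=81/20, |Z|=67/4
final tree: (((((D:1/2,F:1/2):6,H:13/2):2/3,(J:1/2,V:1/2):20/3):83/15,L:127/10):81/20,Z:67/4)
total length: 913/15

DFHJV,L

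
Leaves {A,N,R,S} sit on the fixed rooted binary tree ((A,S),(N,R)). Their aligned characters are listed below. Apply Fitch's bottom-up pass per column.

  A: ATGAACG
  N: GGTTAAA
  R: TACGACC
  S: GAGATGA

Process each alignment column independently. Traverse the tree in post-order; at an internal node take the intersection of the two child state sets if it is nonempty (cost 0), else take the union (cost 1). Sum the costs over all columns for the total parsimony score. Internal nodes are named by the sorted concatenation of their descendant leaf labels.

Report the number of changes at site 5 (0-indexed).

[col 0] AS: children A:{A}, S:{G} ∪→ {A,G}; cost 1
[col 0] NR: children N:{G}, R:{T} ∪→ {G,T}; cost 1
[col 0] ANRS: children AS:{A,G}, NR:{G,T} ∩→ {G}; cost 0
[col 1] AS: children A:{T}, S:{A} ∪→ {A,T}; cost 1
[col 1] NR: children N:{G}, R:{A} ∪→ {A,G}; cost 1
[col 1] ANRS: children AS:{A,T}, NR:{A,G} ∩→ {A}; cost 0
[col 2] AS: children A:{G}, S:{G} ∩→ {G}; cost 0
[col 2] NR: children N:{T}, R:{C} ∪→ {C,T}; cost 1
[col 2] ANRS: children AS:{G}, NR:{C,T} ∪→ {C,G,T}; cost 1
[col 3] AS: children A:{A}, S:{A} ∩→ {A}; cost 0
[col 3] NR: children N:{T}, R:{G} ∪→ {G,T}; cost 1
[col 3] ANRS: children AS:{A}, NR:{G,T} ∪→ {A,G,T}; cost 1
[col 4] AS: children A:{A}, S:{T} ∪→ {A,T}; cost 1
[col 4] NR: children N:{A}, R:{A} ∩→ {A}; cost 0
[col 4] ANRS: children AS:{A,T}, NR:{A} ∩→ {A}; cost 0
[col 5] AS: children A:{C}, S:{G} ∪→ {C,G}; cost 1
[col 5] NR: children N:{A}, R:{C} ∪→ {A,C}; cost 1
[col 5] ANRS: children AS:{C,G}, NR:{A,C} ∩→ {C}; cost 0
[col 6] AS: children A:{G}, S:{A} ∪→ {A,G}; cost 1
[col 6] NR: children N:{A}, R:{C} ∪→ {A,C}; cost 1
[col 6] ANRS: children AS:{A,G}, NR:{A,C} ∩→ {A}; cost 0
per-site changes: [2, 2, 2, 2, 1, 2, 2]; total = 13

2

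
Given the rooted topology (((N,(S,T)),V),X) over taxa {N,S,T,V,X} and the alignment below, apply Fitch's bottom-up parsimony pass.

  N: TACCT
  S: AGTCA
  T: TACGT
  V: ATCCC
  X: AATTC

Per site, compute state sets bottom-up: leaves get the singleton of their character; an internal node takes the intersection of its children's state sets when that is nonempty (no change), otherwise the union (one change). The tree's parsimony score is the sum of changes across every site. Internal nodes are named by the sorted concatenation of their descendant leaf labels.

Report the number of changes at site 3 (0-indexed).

site 0, node ST: S={A} ∪ T={T} → {A,T} (+1)
site 0, node NST: N={T} ∩ ST={A,T} → {T} (+0)
site 0, node NSTV: NST={T} ∪ V={A} → {A,T} (+1)
site 0, node NSTVX: NSTV={A,T} ∩ X={A} → {A} (+0)
site 1, node ST: S={G} ∪ T={A} → {A,G} (+1)
site 1, node NST: N={A} ∩ ST={A,G} → {A} (+0)
site 1, node NSTV: NST={A} ∪ V={T} → {A,T} (+1)
site 1, node NSTVX: NSTV={A,T} ∩ X={A} → {A} (+0)
site 2, node ST: S={T} ∪ T={C} → {C,T} (+1)
site 2, node NST: N={C} ∩ ST={C,T} → {C} (+0)
site 2, node NSTV: NST={C} ∩ V={C} → {C} (+0)
site 2, node NSTVX: NSTV={C} ∪ X={T} → {C,T} (+1)
site 3, node ST: S={C} ∪ T={G} → {C,G} (+1)
site 3, node NST: N={C} ∩ ST={C,G} → {C} (+0)
site 3, node NSTV: NST={C} ∩ V={C} → {C} (+0)
site 3, node NSTVX: NSTV={C} ∪ X={T} → {C,T} (+1)
site 4, node ST: S={A} ∪ T={T} → {A,T} (+1)
site 4, node NST: N={T} ∩ ST={A,T} → {T} (+0)
site 4, node NSTV: NST={T} ∪ V={C} → {C,T} (+1)
site 4, node NSTVX: NSTV={C,T} ∩ X={C} → {C} (+0)
per-site changes: [2, 2, 2, 2, 2]; total = 10

2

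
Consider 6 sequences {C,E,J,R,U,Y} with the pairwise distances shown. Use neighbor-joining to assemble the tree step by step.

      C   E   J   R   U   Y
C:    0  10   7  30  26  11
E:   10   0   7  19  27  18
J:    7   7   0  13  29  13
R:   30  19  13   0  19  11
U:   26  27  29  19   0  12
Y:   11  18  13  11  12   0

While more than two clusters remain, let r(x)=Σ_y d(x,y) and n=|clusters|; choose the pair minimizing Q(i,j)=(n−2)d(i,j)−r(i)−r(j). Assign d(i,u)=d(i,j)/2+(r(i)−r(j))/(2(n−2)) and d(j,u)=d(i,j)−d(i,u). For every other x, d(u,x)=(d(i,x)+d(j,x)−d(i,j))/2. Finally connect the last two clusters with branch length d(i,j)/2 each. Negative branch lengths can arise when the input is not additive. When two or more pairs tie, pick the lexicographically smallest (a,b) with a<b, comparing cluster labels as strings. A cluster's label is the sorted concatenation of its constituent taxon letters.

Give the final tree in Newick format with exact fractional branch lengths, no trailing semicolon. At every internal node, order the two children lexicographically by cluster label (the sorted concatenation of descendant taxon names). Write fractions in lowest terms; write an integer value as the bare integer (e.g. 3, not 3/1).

(((C:47/8,E:33/8):5/4,J:3/4):35/8,(R:15/2,(U:12,Y:0):3/2):35/8)

iteration 1: select U,Y (d=12, Q=-130); attach at lengths (12, 0); label the merged cluster UY
  updated: d(C,UY)=25/2, d(E,UY)=33/2, d(J,UY)=15, d(R,UY)=9
iteration 2: select R,UY (d=9, Q=-97); attach at lengths (15/2, 3/2); label the merged cluster RUY
  updated: d(C,RUY)=67/4, d(E,RUY)=53/4, d(J,RUY)=19/2
iteration 3: select C,E (d=10, Q=-44); attach at lengths (47/8, 33/8); label the merged cluster CE
  updated: d(CE,J)=2, d(CE,RUY)=10
iteration 4: select CE,J (d=2, Q=-43/2); attach at lengths (5/4, 3/4); label the merged cluster CEJ
  updated: d(CEJ,RUY)=35/4
iteration 5: select CEJ,RUY (d=35/4); attach at lengths (35/8, 35/8); label the merged cluster CEJRUY
final tree: (((C:47/8,E:33/8):5/4,J:3/4):35/8,(R:15/2,(U:12,Y:0):3/2):35/8)
total length: 167/4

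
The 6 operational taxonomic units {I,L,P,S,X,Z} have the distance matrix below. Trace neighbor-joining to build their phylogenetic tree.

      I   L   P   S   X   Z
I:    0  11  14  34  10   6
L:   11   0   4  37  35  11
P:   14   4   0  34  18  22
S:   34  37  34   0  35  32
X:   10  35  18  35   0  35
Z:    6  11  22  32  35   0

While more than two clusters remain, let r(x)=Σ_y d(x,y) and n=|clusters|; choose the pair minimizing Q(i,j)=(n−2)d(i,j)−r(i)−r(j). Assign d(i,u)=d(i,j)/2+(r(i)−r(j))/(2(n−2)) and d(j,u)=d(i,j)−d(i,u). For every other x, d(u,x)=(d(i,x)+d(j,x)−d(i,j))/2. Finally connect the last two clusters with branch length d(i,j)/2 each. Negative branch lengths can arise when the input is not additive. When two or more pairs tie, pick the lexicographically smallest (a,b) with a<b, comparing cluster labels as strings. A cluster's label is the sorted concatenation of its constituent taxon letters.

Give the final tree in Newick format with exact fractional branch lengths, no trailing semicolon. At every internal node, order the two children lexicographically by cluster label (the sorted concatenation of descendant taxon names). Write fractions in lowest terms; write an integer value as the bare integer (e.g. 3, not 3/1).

((((I:-7/3,X:37/3):43/8,S:193/8):11/8,(L:11/4,P:5/4):55/8):61/16,Z:61/16)

1. join L+P (d=4, Q=-174) ⇒ LP; edges |L|=11/4, |P|=5/4
  updated: d(I,LP)=21/2, d(LP,S)=67/2, d(LP,X)=49/2, d(LP,Z)=29/2
2. join I+X (d=10, Q=-135) ⇒ IX; edges |I|=-7/3, |X|=37/3
  updated: d(IX,LP)=25/2, d(IX,S)=59/2, d(IX,Z)=31/2
3. join IX+S (d=59/2, Q=-187/2) ⇒ ISX; edges |IX|=43/8, |S|=193/8
  updated: d(ISX,LP)=33/4, d(ISX,Z)=9
4. join ISX+LP (d=33/4, Q=-127/4) ⇒ ILPSX; edges |ISX|=11/8, |LP|=55/8
  updated: d(ILPSX,Z)=61/8
5. join ILPSX+Z (d=61/8) ⇒ ILPSXZ; edges |ILPSX|=61/16, |Z|=61/16
final tree: ((((I:-7/3,X:37/3):43/8,S:193/8):11/8,(L:11/4,P:5/4):55/8):61/16,Z:61/16)
total length: 475/8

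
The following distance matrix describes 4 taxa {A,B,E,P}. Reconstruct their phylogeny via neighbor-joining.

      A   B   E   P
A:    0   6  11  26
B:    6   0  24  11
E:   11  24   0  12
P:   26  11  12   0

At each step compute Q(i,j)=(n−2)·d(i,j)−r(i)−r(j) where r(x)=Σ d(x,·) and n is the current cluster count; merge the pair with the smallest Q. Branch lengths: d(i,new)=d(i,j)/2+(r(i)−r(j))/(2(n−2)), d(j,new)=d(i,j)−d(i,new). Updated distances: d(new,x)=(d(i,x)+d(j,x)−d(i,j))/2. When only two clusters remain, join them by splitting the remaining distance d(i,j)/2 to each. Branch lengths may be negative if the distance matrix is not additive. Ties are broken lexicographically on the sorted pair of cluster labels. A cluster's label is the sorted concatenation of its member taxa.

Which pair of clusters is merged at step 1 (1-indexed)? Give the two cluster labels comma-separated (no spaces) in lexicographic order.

iteration 1: select A,B (d=6, Q=-72); attach at lengths (7/2, 5/2); label the merged cluster AB
  updated: d(AB,E)=29/2, d(AB,P)=31/2
iteration 2: select AB,E (d=29/2, Q=-42); attach at lengths (9, 11/2); label the merged cluster ABE
  updated: d(ABE,P)=13/2
iteration 3: select ABE,P (d=13/2); attach at lengths (13/4, 13/4); label the merged cluster ABEP
final tree: (((A:7/2,B:5/2):9,E:11/2):13/4,P:13/4)
total length: 27

A,B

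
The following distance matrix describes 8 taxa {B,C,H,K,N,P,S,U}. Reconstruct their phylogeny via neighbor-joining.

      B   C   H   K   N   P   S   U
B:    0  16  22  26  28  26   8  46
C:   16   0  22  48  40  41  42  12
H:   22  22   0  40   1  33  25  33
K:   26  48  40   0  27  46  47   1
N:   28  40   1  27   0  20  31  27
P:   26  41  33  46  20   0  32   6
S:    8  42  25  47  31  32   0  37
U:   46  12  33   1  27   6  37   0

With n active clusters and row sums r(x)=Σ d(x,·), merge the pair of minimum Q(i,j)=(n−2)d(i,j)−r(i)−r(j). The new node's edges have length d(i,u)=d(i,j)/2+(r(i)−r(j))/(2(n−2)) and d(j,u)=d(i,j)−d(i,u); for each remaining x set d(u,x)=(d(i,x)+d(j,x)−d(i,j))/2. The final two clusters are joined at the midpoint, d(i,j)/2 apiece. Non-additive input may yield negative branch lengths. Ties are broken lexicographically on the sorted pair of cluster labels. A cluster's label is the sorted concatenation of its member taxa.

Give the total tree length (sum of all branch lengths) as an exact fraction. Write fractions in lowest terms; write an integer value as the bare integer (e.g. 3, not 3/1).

iteration 1: select K,U (d=1, Q=-391); attach at lengths (79/12, -67/12); label the merged cluster KU
  updated: d(B,KU)=71/2, d(C,KU)=59/2, d(H,KU)=36, d(KU,N)=53/2, d(KU,P)=51/2, d(KU,S)=83/2
iteration 2: select H,N (d=1, Q=-561/2); attach at lengths (-1/4, 5/4); label the merged cluster HN
  updated: d(B,HN)=49/2, d(C,HN)=61/2, d(HN,KU)=123/4, d(HN,P)=26, d(HN,S)=55/2
iteration 3: select B,S (d=8, Q=-229); attach at lengths (-9/8, 73/8); label the merged cluster BS
  updated: d(BS,C)=25, d(BS,HN)=22, d(BS,KU)=69/2, d(BS,P)=25
iteration 4: select KU,P (d=51/2, Q=-645/4); attach at lengths (317/24, 295/24); label the merged cluster KPU
  updated: d(BS,KPU)=17, d(C,KPU)=45/2, d(HN,KPU)=125/8
iteration 5: select BS,C (d=25, Q=-92); attach at lengths (9, 16); label the merged cluster BCS
  updated: d(BCS,HN)=55/4, d(BCS,KPU)=29/4
iteration 6: select BCS,HN (d=55/4, Q=-293/8); attach at lengths (43/16, 177/16); label the merged cluster BCHNS
  updated: d(BCHNS,KPU)=73/16
iteration 7: select BCHNS,KPU (d=73/16); attach at lengths (73/32, 73/32); label the merged cluster BCHKNPSU
final tree: ((((B:-9/8,S:73/8):9,C:16):43/16,(H:-1/4,N:5/4):177/16):73/32,((K:79/12,U:-67/12):317/24,P:295/24):73/32)
total length: 1261/16

1261/16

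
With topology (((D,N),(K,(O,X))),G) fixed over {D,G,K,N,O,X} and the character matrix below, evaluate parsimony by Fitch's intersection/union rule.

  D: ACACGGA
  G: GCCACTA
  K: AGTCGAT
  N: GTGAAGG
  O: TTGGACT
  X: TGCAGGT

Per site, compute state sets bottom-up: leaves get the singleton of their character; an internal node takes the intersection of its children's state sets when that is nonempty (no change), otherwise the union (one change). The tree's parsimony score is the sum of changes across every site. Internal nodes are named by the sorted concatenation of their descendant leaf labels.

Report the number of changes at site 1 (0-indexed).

[col 0] DN: children D:{A}, N:{G} ∪→ {A,G}; cost 1
[col 0] OX: children O:{T}, X:{T} ∩→ {T}; cost 0
[col 0] KOX: children K:{A}, OX:{T} ∪→ {A,T}; cost 1
[col 0] DKNOX: children DN:{A,G}, KOX:{A,T} ∩→ {A}; cost 0
[col 0] DGKNOX: children DKNOX:{A}, G:{G} ∪→ {A,G}; cost 1
[col 1] DN: children D:{C}, N:{T} ∪→ {C,T}; cost 1
[col 1] OX: children O:{T}, X:{G} ∪→ {G,T}; cost 1
[col 1] KOX: children K:{G}, OX:{G,T} ∩→ {G}; cost 0
[col 1] DKNOX: children DN:{C,T}, KOX:{G} ∪→ {C,G,T}; cost 1
[col 1] DGKNOX: children DKNOX:{C,G,T}, G:{C} ∩→ {C}; cost 0
[col 2] DN: children D:{A}, N:{G} ∪→ {A,G}; cost 1
[col 2] OX: children O:{G}, X:{C} ∪→ {C,G}; cost 1
[col 2] KOX: children K:{T}, OX:{C,G} ∪→ {C,G,T}; cost 1
[col 2] DKNOX: children DN:{A,G}, KOX:{C,G,T} ∩→ {G}; cost 0
[col 2] DGKNOX: children DKNOX:{G}, G:{C} ∪→ {C,G}; cost 1
[col 3] DN: children D:{C}, N:{A} ∪→ {A,C}; cost 1
[col 3] OX: children O:{G}, X:{A} ∪→ {A,G}; cost 1
[col 3] KOX: children K:{C}, OX:{A,G} ∪→ {A,C,G}; cost 1
[col 3] DKNOX: children DN:{A,C}, KOX:{A,C,G} ∩→ {A,C}; cost 0
[col 3] DGKNOX: children DKNOX:{A,C}, G:{A} ∩→ {A}; cost 0
[col 4] DN: children D:{G}, N:{A} ∪→ {A,G}; cost 1
[col 4] OX: children O:{A}, X:{G} ∪→ {A,G}; cost 1
[col 4] KOX: children K:{G}, OX:{A,G} ∩→ {G}; cost 0
[col 4] DKNOX: children DN:{A,G}, KOX:{G} ∩→ {G}; cost 0
[col 4] DGKNOX: children DKNOX:{G}, G:{C} ∪→ {C,G}; cost 1
[col 5] DN: children D:{G}, N:{G} ∩→ {G}; cost 0
[col 5] OX: children O:{C}, X:{G} ∪→ {C,G}; cost 1
[col 5] KOX: children K:{A}, OX:{C,G} ∪→ {A,C,G}; cost 1
[col 5] DKNOX: children DN:{G}, KOX:{A,C,G} ∩→ {G}; cost 0
[col 5] DGKNOX: children DKNOX:{G}, G:{T} ∪→ {G,T}; cost 1
[col 6] DN: children D:{A}, N:{G} ∪→ {A,G}; cost 1
[col 6] OX: children O:{T}, X:{T} ∩→ {T}; cost 0
[col 6] KOX: children K:{T}, OX:{T} ∩→ {T}; cost 0
[col 6] DKNOX: children DN:{A,G}, KOX:{T} ∪→ {A,G,T}; cost 1
[col 6] DGKNOX: children DKNOX:{A,G,T}, G:{A} ∩→ {A}; cost 0
per-site changes: [3, 3, 4, 3, 3, 3, 2]; total = 21

3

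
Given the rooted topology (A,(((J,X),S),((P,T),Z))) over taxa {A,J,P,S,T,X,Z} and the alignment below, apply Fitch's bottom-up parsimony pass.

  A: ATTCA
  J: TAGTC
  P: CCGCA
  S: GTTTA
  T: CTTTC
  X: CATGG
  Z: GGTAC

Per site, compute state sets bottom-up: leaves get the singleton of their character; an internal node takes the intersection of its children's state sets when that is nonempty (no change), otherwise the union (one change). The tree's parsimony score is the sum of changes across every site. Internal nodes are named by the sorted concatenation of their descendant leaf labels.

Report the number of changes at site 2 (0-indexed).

2

site 0, node JX: J={T} ∪ X={C} → {C,T} (+1)
site 0, node JSX: JX={C,T} ∪ S={G} → {C,G,T} (+1)
site 0, node PT: P={C} ∩ T={C} → {C} (+0)
site 0, node PTZ: PT={C} ∪ Z={G} → {C,G} (+1)
site 0, node JPSTXZ: JSX={C,G,T} ∩ PTZ={C,G} → {C,G} (+0)
site 0, node AJPSTXZ: A={A} ∪ JPSTXZ={C,G} → {A,C,G} (+1)
site 1, node JX: J={A} ∩ X={A} → {A} (+0)
site 1, node JSX: JX={A} ∪ S={T} → {A,T} (+1)
site 1, node PT: P={C} ∪ T={T} → {C,T} (+1)
site 1, node PTZ: PT={C,T} ∪ Z={G} → {C,G,T} (+1)
site 1, node JPSTXZ: JSX={A,T} ∩ PTZ={C,G,T} → {T} (+0)
site 1, node AJPSTXZ: A={T} ∩ JPSTXZ={T} → {T} (+0)
site 2, node JX: J={G} ∪ X={T} → {G,T} (+1)
site 2, node JSX: JX={G,T} ∩ S={T} → {T} (+0)
site 2, node PT: P={G} ∪ T={T} → {G,T} (+1)
site 2, node PTZ: PT={G,T} ∩ Z={T} → {T} (+0)
site 2, node JPSTXZ: JSX={T} ∩ PTZ={T} → {T} (+0)
site 2, node AJPSTXZ: A={T} ∩ JPSTXZ={T} → {T} (+0)
site 3, node JX: J={T} ∪ X={G} → {G,T} (+1)
site 3, node JSX: JX={G,T} ∩ S={T} → {T} (+0)
site 3, node PT: P={C} ∪ T={T} → {C,T} (+1)
site 3, node PTZ: PT={C,T} ∪ Z={A} → {A,C,T} (+1)
site 3, node JPSTXZ: JSX={T} ∩ PTZ={A,C,T} → {T} (+0)
site 3, node AJPSTXZ: A={C} ∪ JPSTXZ={T} → {C,T} (+1)
site 4, node JX: J={C} ∪ X={G} → {C,G} (+1)
site 4, node JSX: JX={C,G} ∪ S={A} → {A,C,G} (+1)
site 4, node PT: P={A} ∪ T={C} → {A,C} (+1)
site 4, node PTZ: PT={A,C} ∩ Z={C} → {C} (+0)
site 4, node JPSTXZ: JSX={A,C,G} ∩ PTZ={C} → {C} (+0)
site 4, node AJPSTXZ: A={A} ∪ JPSTXZ={C} → {A,C} (+1)
per-site changes: [4, 3, 2, 4, 4]; total = 17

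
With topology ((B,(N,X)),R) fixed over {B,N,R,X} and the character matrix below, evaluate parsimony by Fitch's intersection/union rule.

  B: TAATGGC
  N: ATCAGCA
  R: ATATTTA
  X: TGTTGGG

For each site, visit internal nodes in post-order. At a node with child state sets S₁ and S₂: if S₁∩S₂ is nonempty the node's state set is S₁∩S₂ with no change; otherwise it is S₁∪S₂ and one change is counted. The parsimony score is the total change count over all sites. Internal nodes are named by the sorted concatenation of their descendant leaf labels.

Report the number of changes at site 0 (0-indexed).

2

site 0, node NX: N={A} ∪ X={T} → {A,T} (+1)
site 0, node BNX: B={T} ∩ NX={A,T} → {T} (+0)
site 0, node BNRX: BNX={T} ∪ R={A} → {A,T} (+1)
site 1, node NX: N={T} ∪ X={G} → {G,T} (+1)
site 1, node BNX: B={A} ∪ NX={G,T} → {A,G,T} (+1)
site 1, node BNRX: BNX={A,G,T} ∩ R={T} → {T} (+0)
site 2, node NX: N={C} ∪ X={T} → {C,T} (+1)
site 2, node BNX: B={A} ∪ NX={C,T} → {A,C,T} (+1)
site 2, node BNRX: BNX={A,C,T} ∩ R={A} → {A} (+0)
site 3, node NX: N={A} ∪ X={T} → {A,T} (+1)
site 3, node BNX: B={T} ∩ NX={A,T} → {T} (+0)
site 3, node BNRX: BNX={T} ∩ R={T} → {T} (+0)
site 4, node NX: N={G} ∩ X={G} → {G} (+0)
site 4, node BNX: B={G} ∩ NX={G} → {G} (+0)
site 4, node BNRX: BNX={G} ∪ R={T} → {G,T} (+1)
site 5, node NX: N={C} ∪ X={G} → {C,G} (+1)
site 5, node BNX: B={G} ∩ NX={C,G} → {G} (+0)
site 5, node BNRX: BNX={G} ∪ R={T} → {G,T} (+1)
site 6, node NX: N={A} ∪ X={G} → {A,G} (+1)
site 6, node BNX: B={C} ∪ NX={A,G} → {A,C,G} (+1)
site 6, node BNRX: BNX={A,C,G} ∩ R={A} → {A} (+0)
per-site changes: [2, 2, 2, 1, 1, 2, 2]; total = 12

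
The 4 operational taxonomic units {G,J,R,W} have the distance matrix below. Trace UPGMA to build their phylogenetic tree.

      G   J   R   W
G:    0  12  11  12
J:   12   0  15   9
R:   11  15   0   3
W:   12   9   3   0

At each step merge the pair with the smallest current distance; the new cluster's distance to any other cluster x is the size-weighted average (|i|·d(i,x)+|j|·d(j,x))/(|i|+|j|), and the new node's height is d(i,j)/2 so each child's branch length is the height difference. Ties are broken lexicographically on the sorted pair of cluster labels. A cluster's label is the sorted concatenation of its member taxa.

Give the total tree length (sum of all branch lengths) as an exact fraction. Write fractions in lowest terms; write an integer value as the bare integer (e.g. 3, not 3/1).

iteration 1: select R,W (d=3); attach at lengths (3/2, 3/2); label the merged cluster RW
  updated: d(G,RW)=23/2, d(J,RW)=12
iteration 2: select G,RW (d=23/2); attach at lengths (23/4, 17/4); label the merged cluster GRW
  updated: d(GRW,J)=12
iteration 3: select GRW,J (d=12); attach at lengths (1/4, 6); label the merged cluster GJRW
final tree: ((G:23/4,(R:3/2,W:3/2):17/4):1/4,J:6)
total length: 77/4

77/4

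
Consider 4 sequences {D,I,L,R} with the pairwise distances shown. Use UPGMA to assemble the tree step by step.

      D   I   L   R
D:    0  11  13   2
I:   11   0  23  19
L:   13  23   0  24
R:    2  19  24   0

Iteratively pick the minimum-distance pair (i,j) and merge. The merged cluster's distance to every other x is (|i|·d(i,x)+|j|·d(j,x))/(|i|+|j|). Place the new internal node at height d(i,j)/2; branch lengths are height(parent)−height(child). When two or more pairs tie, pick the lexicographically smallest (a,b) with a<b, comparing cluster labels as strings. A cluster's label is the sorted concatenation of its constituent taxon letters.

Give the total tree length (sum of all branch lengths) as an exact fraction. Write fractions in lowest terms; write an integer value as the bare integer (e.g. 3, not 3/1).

1. join D+R (d=2) ⇒ DR; edges |D|=1, |R|=1
  updated: d(DR,I)=15, d(DR,L)=37/2
2. join DR+I (d=15) ⇒ DIR; edges |DR|=13/2, |I|=15/2
  updated: d(DIR,L)=20
3. join DIR+L (d=20) ⇒ DILR; edges |DIR|=5/2, |L|=10
final tree: (((D:1,R:1):13/2,I:15/2):5/2,L:10)
total length: 57/2

57/2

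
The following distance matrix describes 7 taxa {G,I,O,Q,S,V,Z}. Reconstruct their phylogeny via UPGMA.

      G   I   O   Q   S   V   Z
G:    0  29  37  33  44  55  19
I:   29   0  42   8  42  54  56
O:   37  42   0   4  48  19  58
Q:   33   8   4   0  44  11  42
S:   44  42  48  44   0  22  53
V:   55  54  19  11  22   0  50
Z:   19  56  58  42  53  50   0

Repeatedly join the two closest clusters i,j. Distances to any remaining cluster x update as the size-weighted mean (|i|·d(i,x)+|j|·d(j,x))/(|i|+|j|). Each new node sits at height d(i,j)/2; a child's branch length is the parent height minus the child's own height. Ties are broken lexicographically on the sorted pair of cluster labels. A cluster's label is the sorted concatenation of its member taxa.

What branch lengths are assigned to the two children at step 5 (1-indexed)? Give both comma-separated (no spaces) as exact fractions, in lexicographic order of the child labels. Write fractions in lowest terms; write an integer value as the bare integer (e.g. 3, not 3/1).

13/6,39/2

step 1: merge (O,Q) at d=4; branch lengths O→2, Q→2; new cluster OQ
  updated: d(G,OQ)=35, d(I,OQ)=25, d(OQ,S)=46, d(OQ,V)=15, d(OQ,Z)=50
step 2: merge (OQ,V) at d=15; branch lengths OQ→11/2, V→15/2; new cluster OQV
  updated: d(G,OQV)=125/3, d(I,OQV)=104/3, d(OQV,S)=38, d(OQV,Z)=50
step 3: merge (G,Z) at d=19; branch lengths G→19/2, Z→19/2; new cluster GZ
  updated: d(GZ,I)=85/2, d(GZ,OQV)=275/6, d(GZ,S)=97/2
step 4: merge (I,OQV) at d=104/3; branch lengths I→52/3, OQV→59/6; new cluster IOQV
  updated: d(GZ,IOQV)=45, d(IOQV,S)=39
step 5: merge (IOQV,S) at d=39; branch lengths IOQV→13/6, S→39/2; new cluster IOQSV
  updated: d(GZ,IOQSV)=457/10
step 6: merge (GZ,IOQSV) at d=457/10; branch lengths GZ→267/20, IOQSV→67/20; new cluster GIOQSVZ
final tree: ((G:19/2,Z:19/2):267/20,((I:52/3,((O:2,Q:2):11/2,V:15/2):59/6):13/6,S:39/2):67/20)
total length: 1523/15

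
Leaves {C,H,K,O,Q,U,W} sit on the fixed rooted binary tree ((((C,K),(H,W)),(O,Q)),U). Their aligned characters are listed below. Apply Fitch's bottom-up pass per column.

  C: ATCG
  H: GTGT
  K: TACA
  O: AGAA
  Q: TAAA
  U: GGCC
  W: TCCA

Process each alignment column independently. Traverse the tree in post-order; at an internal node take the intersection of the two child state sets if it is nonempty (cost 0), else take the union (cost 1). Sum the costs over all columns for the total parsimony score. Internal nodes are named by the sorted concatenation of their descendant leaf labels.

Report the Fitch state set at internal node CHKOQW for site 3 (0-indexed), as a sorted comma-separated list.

A

CK@0: {A} ∪ {T} = {A,T} (union, +1)
HW@0: {G} ∪ {T} = {G,T} (union, +1)
CHKW@0: {A,T} ∩ {G,T} = {T} (intersection, +0)
OQ@0: {A} ∪ {T} = {A,T} (union, +1)
CHKOQW@0: {T} ∩ {A,T} = {T} (intersection, +0)
CHKOQUW@0: {T} ∪ {G} = {G,T} (union, +1)
CK@1: {T} ∪ {A} = {A,T} (union, +1)
HW@1: {T} ∪ {C} = {C,T} (union, +1)
CHKW@1: {A,T} ∩ {C,T} = {T} (intersection, +0)
OQ@1: {G} ∪ {A} = {A,G} (union, +1)
CHKOQW@1: {T} ∪ {A,G} = {A,G,T} (union, +1)
CHKOQUW@1: {A,G,T} ∩ {G} = {G} (intersection, +0)
CK@2: {C} ∩ {C} = {C} (intersection, +0)
HW@2: {G} ∪ {C} = {C,G} (union, +1)
CHKW@2: {C} ∩ {C,G} = {C} (intersection, +0)
OQ@2: {A} ∩ {A} = {A} (intersection, +0)
CHKOQW@2: {C} ∪ {A} = {A,C} (union, +1)
CHKOQUW@2: {A,C} ∩ {C} = {C} (intersection, +0)
CK@3: {G} ∪ {A} = {A,G} (union, +1)
HW@3: {T} ∪ {A} = {A,T} (union, +1)
CHKW@3: {A,G} ∩ {A,T} = {A} (intersection, +0)
OQ@3: {A} ∩ {A} = {A} (intersection, +0)
CHKOQW@3: {A} ∩ {A} = {A} (intersection, +0)
CHKOQUW@3: {A} ∪ {C} = {A,C} (union, +1)
per-site changes: [4, 4, 2, 3]; total = 13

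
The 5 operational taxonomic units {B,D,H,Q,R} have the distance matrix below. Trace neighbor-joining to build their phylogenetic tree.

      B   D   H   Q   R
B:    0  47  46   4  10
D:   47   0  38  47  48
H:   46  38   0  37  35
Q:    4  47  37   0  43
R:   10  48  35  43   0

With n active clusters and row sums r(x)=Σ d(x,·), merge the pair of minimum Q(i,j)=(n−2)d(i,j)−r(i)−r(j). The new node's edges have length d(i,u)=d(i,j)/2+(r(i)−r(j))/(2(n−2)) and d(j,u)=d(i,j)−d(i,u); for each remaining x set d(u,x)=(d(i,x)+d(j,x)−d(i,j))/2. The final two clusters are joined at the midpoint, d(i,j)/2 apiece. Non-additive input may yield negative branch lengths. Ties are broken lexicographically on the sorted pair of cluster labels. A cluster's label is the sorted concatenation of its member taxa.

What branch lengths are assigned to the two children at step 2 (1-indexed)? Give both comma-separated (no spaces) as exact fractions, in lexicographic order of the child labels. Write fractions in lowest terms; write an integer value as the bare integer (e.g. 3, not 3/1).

1. join B+Q (d=4, Q=-226) ⇒ BQ; edges |B|=-2, |Q|=6
  updated: d(BQ,D)=45, d(BQ,H)=79/2, d(BQ,R)=49/2
2. join BQ+R (d=49/2, Q=-335/2) ⇒ BQR; edges |BQ|=101/8, |R|=95/8
  updated: d(BQR,D)=137/4, d(BQR,H)=25
3. join BQR+D (d=137/4, Q=-389/4) ⇒ BDQR; edges |BQR|=85/8, |D|=189/8
  updated: d(BDQR,H)=115/8
4. join BDQR+H (d=115/8) ⇒ BDHQR; edges |BDQR|=115/16, |H|=115/16
final tree: ((((B:-2,Q:6):101/8,R:95/8):85/8,D:189/8):115/16,H:115/16)
total length: 617/8

101/8,95/8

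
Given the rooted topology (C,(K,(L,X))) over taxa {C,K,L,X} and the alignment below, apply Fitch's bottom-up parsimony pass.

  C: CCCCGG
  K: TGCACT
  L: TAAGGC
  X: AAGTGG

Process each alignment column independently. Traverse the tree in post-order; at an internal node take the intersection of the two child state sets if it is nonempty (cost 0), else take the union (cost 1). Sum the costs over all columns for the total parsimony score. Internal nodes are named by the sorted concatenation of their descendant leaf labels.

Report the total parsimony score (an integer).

12

LX@0: {T} ∪ {A} = {A,T} (union, +1)
KLX@0: {T} ∩ {A,T} = {T} (intersection, +0)
CKLX@0: {C} ∪ {T} = {C,T} (union, +1)
LX@1: {A} ∩ {A} = {A} (intersection, +0)
KLX@1: {G} ∪ {A} = {A,G} (union, +1)
CKLX@1: {C} ∪ {A,G} = {A,C,G} (union, +1)
LX@2: {A} ∪ {G} = {A,G} (union, +1)
KLX@2: {C} ∪ {A,G} = {A,C,G} (union, +1)
CKLX@2: {C} ∩ {A,C,G} = {C} (intersection, +0)
LX@3: {G} ∪ {T} = {G,T} (union, +1)
KLX@3: {A} ∪ {G,T} = {A,G,T} (union, +1)
CKLX@3: {C} ∪ {A,G,T} = {A,C,G,T} (union, +1)
LX@4: {G} ∩ {G} = {G} (intersection, +0)
KLX@4: {C} ∪ {G} = {C,G} (union, +1)
CKLX@4: {G} ∩ {C,G} = {G} (intersection, +0)
LX@5: {C} ∪ {G} = {C,G} (union, +1)
KLX@5: {T} ∪ {C,G} = {C,G,T} (union, +1)
CKLX@5: {G} ∩ {C,G,T} = {G} (intersection, +0)
per-site changes: [2, 2, 2, 3, 1, 2]; total = 12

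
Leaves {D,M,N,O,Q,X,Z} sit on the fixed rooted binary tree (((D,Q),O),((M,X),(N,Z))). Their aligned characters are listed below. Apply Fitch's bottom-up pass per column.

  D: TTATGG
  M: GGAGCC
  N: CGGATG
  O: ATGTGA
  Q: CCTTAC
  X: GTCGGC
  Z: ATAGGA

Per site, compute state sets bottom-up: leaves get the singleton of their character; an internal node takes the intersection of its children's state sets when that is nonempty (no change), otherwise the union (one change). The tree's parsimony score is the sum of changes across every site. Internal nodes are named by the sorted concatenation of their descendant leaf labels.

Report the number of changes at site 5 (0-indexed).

4

site 0, node DQ: D={T} ∪ Q={C} → {C,T} (+1)
site 0, node DOQ: DQ={C,T} ∪ O={A} → {A,C,T} (+1)
site 0, node MX: M={G} ∩ X={G} → {G} (+0)
site 0, node NZ: N={C} ∪ Z={A} → {A,C} (+1)
site 0, node MNXZ: MX={G} ∪ NZ={A,C} → {A,C,G} (+1)
site 0, node DMNOQXZ: DOQ={A,C,T} ∩ MNXZ={A,C,G} → {A,C} (+0)
site 1, node DQ: D={T} ∪ Q={C} → {C,T} (+1)
site 1, node DOQ: DQ={C,T} ∩ O={T} → {T} (+0)
site 1, node MX: M={G} ∪ X={T} → {G,T} (+1)
site 1, node NZ: N={G} ∪ Z={T} → {G,T} (+1)
site 1, node MNXZ: MX={G,T} ∩ NZ={G,T} → {G,T} (+0)
site 1, node DMNOQXZ: DOQ={T} ∩ MNXZ={G,T} → {T} (+0)
site 2, node DQ: D={A} ∪ Q={T} → {A,T} (+1)
site 2, node DOQ: DQ={A,T} ∪ O={G} → {A,G,T} (+1)
site 2, node MX: M={A} ∪ X={C} → {A,C} (+1)
site 2, node NZ: N={G} ∪ Z={A} → {A,G} (+1)
site 2, node MNXZ: MX={A,C} ∩ NZ={A,G} → {A} (+0)
site 2, node DMNOQXZ: DOQ={A,G,T} ∩ MNXZ={A} → {A} (+0)
site 3, node DQ: D={T} ∩ Q={T} → {T} (+0)
site 3, node DOQ: DQ={T} ∩ O={T} → {T} (+0)
site 3, node MX: M={G} ∩ X={G} → {G} (+0)
site 3, node NZ: N={A} ∪ Z={G} → {A,G} (+1)
site 3, node MNXZ: MX={G} ∩ NZ={A,G} → {G} (+0)
site 3, node DMNOQXZ: DOQ={T} ∪ MNXZ={G} → {G,T} (+1)
site 4, node DQ: D={G} ∪ Q={A} → {A,G} (+1)
site 4, node DOQ: DQ={A,G} ∩ O={G} → {G} (+0)
site 4, node MX: M={C} ∪ X={G} → {C,G} (+1)
site 4, node NZ: N={T} ∪ Z={G} → {G,T} (+1)
site 4, node MNXZ: MX={C,G} ∩ NZ={G,T} → {G} (+0)
site 4, node DMNOQXZ: DOQ={G} ∩ MNXZ={G} → {G} (+0)
site 5, node DQ: D={G} ∪ Q={C} → {C,G} (+1)
site 5, node DOQ: DQ={C,G} ∪ O={A} → {A,C,G} (+1)
site 5, node MX: M={C} ∩ X={C} → {C} (+0)
site 5, node NZ: N={G} ∪ Z={A} → {A,G} (+1)
site 5, node MNXZ: MX={C} ∪ NZ={A,G} → {A,C,G} (+1)
site 5, node DMNOQXZ: DOQ={A,C,G} ∩ MNXZ={A,C,G} → {A,C,G} (+0)
per-site changes: [4, 3, 4, 2, 3, 4]; total = 20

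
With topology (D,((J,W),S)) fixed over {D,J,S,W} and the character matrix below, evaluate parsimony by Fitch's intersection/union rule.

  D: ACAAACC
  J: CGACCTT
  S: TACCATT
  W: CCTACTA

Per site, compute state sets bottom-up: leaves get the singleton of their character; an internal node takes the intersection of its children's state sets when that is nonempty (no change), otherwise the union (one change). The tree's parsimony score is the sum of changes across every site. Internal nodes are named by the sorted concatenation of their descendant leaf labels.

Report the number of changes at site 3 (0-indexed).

2

[col 0] JW: children J:{C}, W:{C} ∩→ {C}; cost 0
[col 0] JSW: children JW:{C}, S:{T} ∪→ {C,T}; cost 1
[col 0] DJSW: children D:{A}, JSW:{C,T} ∪→ {A,C,T}; cost 1
[col 1] JW: children J:{G}, W:{C} ∪→ {C,G}; cost 1
[col 1] JSW: children JW:{C,G}, S:{A} ∪→ {A,C,G}; cost 1
[col 1] DJSW: children D:{C}, JSW:{A,C,G} ∩→ {C}; cost 0
[col 2] JW: children J:{A}, W:{T} ∪→ {A,T}; cost 1
[col 2] JSW: children JW:{A,T}, S:{C} ∪→ {A,C,T}; cost 1
[col 2] DJSW: children D:{A}, JSW:{A,C,T} ∩→ {A}; cost 0
[col 3] JW: children J:{C}, W:{A} ∪→ {A,C}; cost 1
[col 3] JSW: children JW:{A,C}, S:{C} ∩→ {C}; cost 0
[col 3] DJSW: children D:{A}, JSW:{C} ∪→ {A,C}; cost 1
[col 4] JW: children J:{C}, W:{C} ∩→ {C}; cost 0
[col 4] JSW: children JW:{C}, S:{A} ∪→ {A,C}; cost 1
[col 4] DJSW: children D:{A}, JSW:{A,C} ∩→ {A}; cost 0
[col 5] JW: children J:{T}, W:{T} ∩→ {T}; cost 0
[col 5] JSW: children JW:{T}, S:{T} ∩→ {T}; cost 0
[col 5] DJSW: children D:{C}, JSW:{T} ∪→ {C,T}; cost 1
[col 6] JW: children J:{T}, W:{A} ∪→ {A,T}; cost 1
[col 6] JSW: children JW:{A,T}, S:{T} ∩→ {T}; cost 0
[col 6] DJSW: children D:{C}, JSW:{T} ∪→ {C,T}; cost 1
per-site changes: [2, 2, 2, 2, 1, 1, 2]; total = 12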